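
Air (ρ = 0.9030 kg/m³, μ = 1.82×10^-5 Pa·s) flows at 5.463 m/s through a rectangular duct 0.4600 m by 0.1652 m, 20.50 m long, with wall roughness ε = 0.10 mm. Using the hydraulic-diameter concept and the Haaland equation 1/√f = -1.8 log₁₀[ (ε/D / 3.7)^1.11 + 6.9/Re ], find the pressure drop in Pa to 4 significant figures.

ΔP ≈ 23.82 Pa

Hydraulic diameter D_h = 4A/P = 4·(0.46·0.1652)/(2·(0.46+0.1652)) = 0.304/1.25 = 0.2431 m.
Re = ρVD_h/μ = 0.903·5.463·0.2431/1.82e-05 = 6.589e+04.
ε/D_h = 0.0001/0.2431 = 0.000411; Haaland gives 1/√f = -1.8 log₁₀[4.08e-05+0.000105] = 6.907, so f = 0.02096.
ΔP = f(L/D_h)(ρV²/2) = 0.02096·20.5/0.2431·13.47 = 23.82 Pa.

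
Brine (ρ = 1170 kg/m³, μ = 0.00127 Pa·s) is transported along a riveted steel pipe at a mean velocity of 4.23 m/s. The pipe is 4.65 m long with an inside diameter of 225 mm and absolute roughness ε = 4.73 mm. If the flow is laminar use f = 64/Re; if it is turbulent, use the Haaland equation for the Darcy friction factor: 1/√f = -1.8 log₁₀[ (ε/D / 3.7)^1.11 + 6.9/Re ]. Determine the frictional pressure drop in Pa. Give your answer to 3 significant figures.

ΔP ≈ 10800 Pa

Reynolds number Re = ρVD/μ = 1170 · 4.23 · 0.225 / 0.00127 = 8.768e+05.
Re > 4000 → turbulent. Relative roughness ε/D = 0.00473/0.225 = 0.021. Haaland: 1/√f = -1.8 log₁₀[(0.021/3.7)^1.11 + 6.9/8.768e+05] = -1.8 log₁₀[0.00322 + 7.87e-06] = 4.485, so f = 0.04972.
Darcy-Weisbach: ΔP = f(L/D)(ρV²/2) = 0.04972·(4.65/0.225)·(1170·4.23²/2) = 0.04972·20.67·1.047e+04 = 1.076e+04 Pa.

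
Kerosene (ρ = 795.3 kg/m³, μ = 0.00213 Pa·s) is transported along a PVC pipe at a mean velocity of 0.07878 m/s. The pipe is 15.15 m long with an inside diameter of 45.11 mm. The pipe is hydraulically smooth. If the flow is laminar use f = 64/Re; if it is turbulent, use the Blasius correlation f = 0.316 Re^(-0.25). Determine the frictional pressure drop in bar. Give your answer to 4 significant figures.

Reynolds number Re = ρVD/μ = 795.3 · 0.07878 · 0.04511 / 0.00213 = 1327.
Re < 2300 → laminar flow, so f = 64/Re = 64/1327 = 0.04823 (the turbulent correlation is not needed).
Darcy-Weisbach: ΔP = f(L/D)(ρV²/2) = 0.04823·(15.15/0.04511)·(795.3·0.07878²/2) = 0.04823·335.8·2.468 = 39.98 Pa.
ΔP = 39.98 Pa = 3.998×10^-4 bar.

ΔP ≈ 3.998×10^-4 bar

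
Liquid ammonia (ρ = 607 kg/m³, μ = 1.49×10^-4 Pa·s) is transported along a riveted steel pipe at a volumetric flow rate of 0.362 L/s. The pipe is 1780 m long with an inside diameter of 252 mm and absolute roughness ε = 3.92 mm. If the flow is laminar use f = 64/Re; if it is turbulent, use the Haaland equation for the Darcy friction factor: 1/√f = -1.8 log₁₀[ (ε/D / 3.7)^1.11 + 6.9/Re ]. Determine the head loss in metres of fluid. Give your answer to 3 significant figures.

h_f ≈ 9.43×10^-4 m

Q = 0.362 L/s = 0.362/1000 = 0.000362 m³/s.
Cross-sectional area A = πD²/4 = π(0.252)²/4 = 0.04988 m²; mean velocity V = Q/A = 0.000362/0.04988 = 0.007258 m/s.
Reynolds number Re = ρVD/μ = 607 · 0.007258 · 0.252 / 0.000149 = 7451.
Re > 4000 → turbulent. Relative roughness ε/D = 0.00392/0.252 = 0.0156. Haaland: 1/√f = -1.8 log₁₀[(0.0156/3.7)^1.11 + 6.9/7451] = -1.8 log₁₀[0.0023 + 0.000926] = 4.484, so f = 0.04974.
Darcy-Weisbach: ΔP = f(L/D)(ρV²/2) = 0.04974·(1780/0.252)·(607·0.007258²/2) = 0.04974·7063·0.01599 = 5.618 Pa.
Head loss h_f = ΔP/(ρg) = 5.618/(607·9.81) = 9.43×10^-4 m.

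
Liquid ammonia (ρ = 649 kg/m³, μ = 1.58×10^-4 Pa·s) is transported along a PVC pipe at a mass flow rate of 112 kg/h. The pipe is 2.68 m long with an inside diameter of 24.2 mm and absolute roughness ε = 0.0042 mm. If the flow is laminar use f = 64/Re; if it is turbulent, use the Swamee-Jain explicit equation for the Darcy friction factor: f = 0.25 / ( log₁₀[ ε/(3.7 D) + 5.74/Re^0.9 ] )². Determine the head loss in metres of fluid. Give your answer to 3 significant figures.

h_f ≈ 0.00190 m

ṁ = 112 kg/h = 112/3600 = 0.03111 kg/s.
A = πD²/4 = π(0.0242)²/4 = 0.00046 m²; mean velocity V = ṁ/(ρA) = 0.03111/(649 · 0.00046) = 0.1042 m/s.
Reynolds number Re = ρVD/μ = 649 · 0.1042 · 0.0242 / 0.000158 = 1.036e+04.
Re > 4000 → turbulent. Relative roughness ε/D = 4.2e-06/0.0242 = 0.000174. Swamee-Jain: f = 0.25/(log₁₀[0.000174/3.7 + 5.74/1.036e+04^0.9])² = 0.25/(log₁₀[4.69e-05 + 0.0014])² = 0.25/(-2.841)² = 0.03098.
Darcy-Weisbach: ΔP = f(L/D)(ρV²/2) = 0.03098·(2.68/0.0242)·(649·0.1042²/2) = 0.03098·110.7·3.525 = 12.09 Pa.
Head loss h_f = ΔP/(ρg) = 12.09/(649·9.81) = 0.00190 m.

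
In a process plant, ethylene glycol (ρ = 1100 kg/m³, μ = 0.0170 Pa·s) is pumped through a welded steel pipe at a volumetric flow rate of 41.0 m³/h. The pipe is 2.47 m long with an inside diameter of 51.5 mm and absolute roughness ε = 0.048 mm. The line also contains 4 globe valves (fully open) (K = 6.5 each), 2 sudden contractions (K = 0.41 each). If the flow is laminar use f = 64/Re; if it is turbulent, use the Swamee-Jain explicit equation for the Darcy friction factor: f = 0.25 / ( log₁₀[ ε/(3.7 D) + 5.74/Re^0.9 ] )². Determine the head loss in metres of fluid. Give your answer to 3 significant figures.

Q = 41.0 m³/h = 41.0/3600 = 0.01139 m³/s.
Cross-sectional area A = πD²/4 = π(0.0515)²/4 = 0.002083 m²; mean velocity V = Q/A = 0.01139/0.002083 = 5.467 m/s.
Reynolds number Re = ρVD/μ = 1100 · 5.467 · 0.0515 / 0.017 = 1.822e+04.
Re > 4000 → turbulent. Relative roughness ε/D = 4.8e-05/0.0515 = 0.000932. Swamee-Jain: f = 0.25/(log₁₀[0.000932/3.7 + 5.74/1.822e+04^0.9])² = 0.25/(log₁₀[0.000252 + 0.00084])² = 0.25/(-2.962)² = 0.0285.
Total minor-loss coefficient ΣK = 4·6.5 + 2·0.41 = 26.8.
ΔP = [f·L/D + ΣK]·(ρV²/2) = [0.0285·2.47/0.0515 + 26.8]·(1100·5.467²/2) = [1.367 + 26.8]·1.644e+04 = 4.634e+05 Pa.
Head loss h_f = ΔP/(ρg) = 4.634e+05/(1100·9.81) = 42.9 m.

h_f ≈ 42.9 m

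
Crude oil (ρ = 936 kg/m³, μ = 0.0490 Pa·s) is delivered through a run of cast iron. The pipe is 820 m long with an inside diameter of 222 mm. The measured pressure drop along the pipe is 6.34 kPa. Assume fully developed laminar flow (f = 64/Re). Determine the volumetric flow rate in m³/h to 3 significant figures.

For laminar flow, f = 64/Re with Re = ρVD/μ, so Darcy-Weisbach reduces to ΔP = 32μLV/D². Solving for V: V = ΔP·D²/(32μL) = 6340·(0.222)²/(32·0.049·820) = 0.243 m/s.
Check: Re = ρVD/μ = 936·0.243·0.222/0.049 = 1031 < 2300, so the laminar assumption holds.
Q = V·A = 0.243·(π/4·0.222²) = 0.009407 m³/s = 33.9 m³/h.

Q ≈ 33.9 m³/h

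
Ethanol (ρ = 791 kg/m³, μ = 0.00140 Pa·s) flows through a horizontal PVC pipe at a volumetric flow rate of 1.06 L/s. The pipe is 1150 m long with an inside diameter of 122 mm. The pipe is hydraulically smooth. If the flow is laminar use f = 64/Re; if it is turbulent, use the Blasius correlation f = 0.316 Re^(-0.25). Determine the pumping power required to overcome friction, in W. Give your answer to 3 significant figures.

Q = 1.06 L/s = 1.06/1000 = 0.00106 m³/s.
Cross-sectional area A = πD²/4 = π(0.122)²/4 = 0.01169 m²; mean velocity V = Q/A = 0.00106/0.01169 = 0.09068 m/s.
Reynolds number Re = ρVD/μ = 791 · 0.09068 · 0.122 / 0.0014 = 6250.
Re > 4000 → turbulent. Smooth-pipe (Blasius): f = 0.316 Re^(-0.25) = 0.316/(6250)^0.25 = 0.03554.
Darcy-Weisbach: ΔP = f(L/D)(ρV²/2) = 0.03554·(1150/0.122)·(791·0.09068²/2) = 0.03554·9426·3.252 = 1089 Pa.
Pumping power P = QΔP = 0.00106·1089 = 1.155 W = 1.15 W.

P ≈ 1.15 W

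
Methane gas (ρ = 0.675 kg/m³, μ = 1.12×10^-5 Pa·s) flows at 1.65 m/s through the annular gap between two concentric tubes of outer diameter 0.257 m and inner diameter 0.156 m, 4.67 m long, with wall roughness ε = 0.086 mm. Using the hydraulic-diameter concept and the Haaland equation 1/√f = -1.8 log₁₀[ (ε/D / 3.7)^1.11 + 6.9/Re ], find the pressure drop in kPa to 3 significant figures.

Hydraulic diameter D_h = 4A/P = D_o - D_i = 0.257 - 0.156 = 0.101 m.
Re = ρVD_h/μ = 0.675·1.65·0.101/1.12e-05 = 1.004e+04.
ε/D_h = 8.6e-05/0.101 = 0.000851; Haaland gives 1/√f = -1.8 log₁₀[9.16e-05+0.000687] = 5.596, so f = 0.03194.
ΔP = f(L/D_h)(ρV²/2) = 0.03194·4.67/0.101·0.9188 = 1.357 Pa.
ΔP = 0.00136 kPa.

ΔP ≈ 0.00136 kPa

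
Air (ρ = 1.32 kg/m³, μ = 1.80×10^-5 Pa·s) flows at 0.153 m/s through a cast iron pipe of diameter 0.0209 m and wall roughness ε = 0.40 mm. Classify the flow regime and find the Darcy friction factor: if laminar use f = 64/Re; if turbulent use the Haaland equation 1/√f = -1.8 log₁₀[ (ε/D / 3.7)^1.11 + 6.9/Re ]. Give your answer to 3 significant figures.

f ≈ 0.273

Re = ρVD/μ = 1.32·0.153·0.0209/1.8e-05 = 234.5.
Re < 2300 → laminar, so f = 64/Re = 0.2729 (roughness is irrelevant in laminar flow).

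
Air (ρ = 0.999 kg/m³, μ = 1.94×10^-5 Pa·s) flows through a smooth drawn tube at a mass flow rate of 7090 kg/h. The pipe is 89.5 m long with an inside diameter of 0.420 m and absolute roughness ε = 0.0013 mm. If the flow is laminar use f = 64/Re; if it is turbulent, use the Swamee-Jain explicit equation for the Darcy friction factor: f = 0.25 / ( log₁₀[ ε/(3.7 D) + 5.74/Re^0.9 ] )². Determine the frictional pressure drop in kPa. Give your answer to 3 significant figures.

ΔP ≈ 0.309 kPa

ṁ = 7090 kg/h = 7090/3600 = 1.969 kg/s.
A = πD²/4 = π(0.42)²/4 = 0.1385 m²; mean velocity V = ṁ/(ρA) = 1.969/(0.999 · 0.1385) = 14.23 m/s.
Reynolds number Re = ρVD/μ = 0.999 · 14.23 · 0.42 / 1.94e-05 = 3.078e+05.
Re > 4000 → turbulent. Relative roughness ε/D = 1.3e-06/0.42 = 3.1e-06. Swamee-Jain: f = 0.25/(log₁₀[3.1e-06/3.7 + 5.74/3.078e+05^0.9])² = 0.25/(log₁₀[8.37e-07 + 6.6e-05])² = 0.25/(-4.175)² = 0.01434.
Darcy-Weisbach: ΔP = f(L/D)(ρV²/2) = 0.01434·(89.5/0.42)·(0.999·14.23²/2) = 0.01434·213.1·101.1 = 309.1 Pa.
ΔP = 309.1 Pa = 0.309 kPa.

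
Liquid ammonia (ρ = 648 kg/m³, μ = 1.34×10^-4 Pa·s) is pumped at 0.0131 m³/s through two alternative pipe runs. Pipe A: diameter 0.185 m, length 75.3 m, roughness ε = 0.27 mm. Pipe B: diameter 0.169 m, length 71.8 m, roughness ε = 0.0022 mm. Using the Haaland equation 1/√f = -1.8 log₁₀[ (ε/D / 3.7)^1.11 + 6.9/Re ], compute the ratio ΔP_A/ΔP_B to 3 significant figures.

Pipe A: V = Q/A = 0.0131/0.02688 = 0.4873 m/s; Re = 4.36e+05; ε/D = 0.00146; Haaland → f = 0.02208; ΔP_A = f(L/D)(ρV²/2) = 691.5 Pa.
Pipe B: V = Q/A = 0.0131/0.02243 = 0.584 m/s; Re = 4.773e+05; ε/D = 1.3e-05; Haaland → f = 0.01332; ΔP_B = f(L/D)(ρV²/2) = 625.2 Pa.
ΔP_A/ΔP_B = 691.5/625.2 = 1.11.

ΔP_A/ΔP_B ≈ 1.11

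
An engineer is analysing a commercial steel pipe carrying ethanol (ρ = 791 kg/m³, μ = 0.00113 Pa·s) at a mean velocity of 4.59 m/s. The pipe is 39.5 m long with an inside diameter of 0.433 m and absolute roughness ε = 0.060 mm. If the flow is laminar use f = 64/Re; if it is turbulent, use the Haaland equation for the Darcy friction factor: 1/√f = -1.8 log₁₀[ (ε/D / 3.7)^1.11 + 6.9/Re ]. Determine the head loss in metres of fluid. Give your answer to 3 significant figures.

Reynolds number Re = ρVD/μ = 791 · 4.59 · 0.433 / 0.00113 = 1.391e+06.
Re > 4000 → turbulent. Relative roughness ε/D = 6e-05/0.433 = 0.000139. Haaland: 1/√f = -1.8 log₁₀[(0.000139/3.7)^1.11 + 6.9/1.391e+06] = -1.8 log₁₀[1.22e-05 + 4.96e-06] = 8.578, so f = 0.01359.
Darcy-Weisbach: ΔP = f(L/D)(ρV²/2) = 0.01359·(39.5/0.433)·(791·4.59²/2) = 0.01359·91.22·8332 = 1.033e+04 Pa.
Head loss h_f = ΔP/(ρg) = 1.033e+04/(791·9.81) = 1.33 m.

h_f ≈ 1.33 m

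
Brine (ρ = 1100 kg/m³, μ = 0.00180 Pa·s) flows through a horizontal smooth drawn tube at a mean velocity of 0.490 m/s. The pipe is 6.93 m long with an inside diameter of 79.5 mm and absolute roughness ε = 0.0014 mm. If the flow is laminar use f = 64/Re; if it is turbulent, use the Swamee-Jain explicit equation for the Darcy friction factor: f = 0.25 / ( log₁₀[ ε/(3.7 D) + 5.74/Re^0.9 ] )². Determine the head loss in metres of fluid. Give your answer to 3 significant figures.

h_f ≈ 0.0264 m

Reynolds number Re = ρVD/μ = 1100 · 0.49 · 0.0795 / 0.0018 = 2.381e+04.
Re > 4000 → turbulent. Relative roughness ε/D = 1.4e-06/0.0795 = 1.76e-05. Swamee-Jain: f = 0.25/(log₁₀[1.76e-05/3.7 + 5.74/2.381e+04^0.9])² = 0.25/(log₁₀[4.76e-06 + 0.000661])² = 0.25/(-3.177)² = 0.02477.
Darcy-Weisbach: ΔP = f(L/D)(ρV²/2) = 0.02477·(6.93/0.0795)·(1100·0.49²/2) = 0.02477·87.17·132.1 = 285.1 Pa.
Head loss h_f = ΔP/(ρg) = 285.1/(1100·9.81) = 0.0264 m.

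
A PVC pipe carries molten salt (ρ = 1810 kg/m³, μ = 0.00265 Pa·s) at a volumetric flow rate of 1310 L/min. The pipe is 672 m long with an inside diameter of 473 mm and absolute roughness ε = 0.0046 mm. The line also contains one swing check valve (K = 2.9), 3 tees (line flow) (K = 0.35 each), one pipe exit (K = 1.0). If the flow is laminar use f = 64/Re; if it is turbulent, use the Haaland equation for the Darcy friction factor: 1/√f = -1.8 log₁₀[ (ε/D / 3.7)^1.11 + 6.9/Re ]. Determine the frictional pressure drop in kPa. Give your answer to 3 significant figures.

ΔP ≈ 0.502 kPa

Q = 1310 L/min = 1310/60000 = 0.02183 m³/s.
Cross-sectional area A = πD²/4 = π(0.473)²/4 = 0.1757 m²; mean velocity V = Q/A = 0.02183/0.1757 = 0.1243 m/s.
Reynolds number Re = ρVD/μ = 1810 · 0.1243 · 0.473 / 0.00265 = 4.014e+04.
Re > 4000 → turbulent. Relative roughness ε/D = 4.6e-06/0.473 = 9.73e-06. Haaland: 1/√f = -1.8 log₁₀[(9.73e-06/3.7)^1.11 + 6.9/4.014e+04] = -1.8 log₁₀[6.4e-07 + 0.000172] = 6.774, so f = 0.02179.
Total minor-loss coefficient ΣK = 1·2.9 + 3·0.35 + 1·1 = 4.95.
ΔP = [f·L/D + ΣK]·(ρV²/2) = [0.02179·672/0.473 + 4.95]·(1810·0.1243²/2) = [30.96 + 4.95]·13.97 = 501.8 Pa.
ΔP = 501.8 Pa = 0.502 kPa.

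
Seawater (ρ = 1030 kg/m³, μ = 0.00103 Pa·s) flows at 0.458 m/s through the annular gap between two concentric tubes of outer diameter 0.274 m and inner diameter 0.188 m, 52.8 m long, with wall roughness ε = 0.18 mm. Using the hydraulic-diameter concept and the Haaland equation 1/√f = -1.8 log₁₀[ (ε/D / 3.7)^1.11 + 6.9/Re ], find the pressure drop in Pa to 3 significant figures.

ΔP ≈ 1800 Pa

Hydraulic diameter D_h = 4A/P = D_o - D_i = 0.274 - 0.188 = 0.086 m.
Re = ρVD_h/μ = 1030·0.458·0.086/0.00103 = 3.939e+04.
ε/D_h = 0.00018/0.086 = 0.00209; Haaland gives 1/√f = -1.8 log₁₀[0.000249+0.000175] = 6.071, so f = 0.02713.
ΔP = f(L/D_h)(ρV²/2) = 0.02713·52.8/0.086·108 = 1799 Pa.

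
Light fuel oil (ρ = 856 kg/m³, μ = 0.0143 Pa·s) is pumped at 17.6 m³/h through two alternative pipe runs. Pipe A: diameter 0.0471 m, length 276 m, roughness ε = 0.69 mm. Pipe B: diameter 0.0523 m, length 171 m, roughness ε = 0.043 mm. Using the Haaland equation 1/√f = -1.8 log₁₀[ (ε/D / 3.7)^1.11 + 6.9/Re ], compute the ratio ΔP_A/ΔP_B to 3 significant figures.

Pipe A: V = Q/A = 0.004889/0.001742 = 2.806 m/s; Re = 7911; ε/D = 0.0146; Haaland → f = 0.04864; ΔP_A = f(L/D)(ρV²/2) = 9.605e+05 Pa.
Pipe B: V = Q/A = 0.004889/0.002148 = 2.276 m/s; Re = 7125; ε/D = 0.000822; Haaland → f = 0.03485; ΔP_B = f(L/D)(ρV²/2) = 2.525e+05 Pa.
ΔP_A/ΔP_B = 9.605e+05/2.525e+05 = 3.80.

ΔP_A/ΔP_B ≈ 3.80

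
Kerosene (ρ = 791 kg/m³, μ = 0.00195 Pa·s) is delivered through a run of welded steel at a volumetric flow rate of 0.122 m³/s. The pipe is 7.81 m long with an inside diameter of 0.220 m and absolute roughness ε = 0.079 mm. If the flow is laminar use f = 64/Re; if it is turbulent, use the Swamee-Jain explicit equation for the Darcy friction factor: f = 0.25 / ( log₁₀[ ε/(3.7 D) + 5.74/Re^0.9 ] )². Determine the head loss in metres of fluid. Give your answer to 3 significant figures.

Cross-sectional area A = πD²/4 = π(0.22)²/4 = 0.03801 m²; mean velocity V = Q/A = 0.122/0.03801 = 3.209 m/s.
Reynolds number Re = ρVD/μ = 791 · 3.209 · 0.22 / 0.00195 = 2.864e+05.
Re > 4000 → turbulent. Relative roughness ε/D = 7.9e-05/0.22 = 0.000359. Swamee-Jain: f = 0.25/(log₁₀[0.000359/3.7 + 5.74/2.864e+05^0.9])² = 0.25/(log₁₀[9.71e-05 + 7.04e-05])² = 0.25/(-3.776)² = 0.01753.
Darcy-Weisbach: ΔP = f(L/D)(ρV²/2) = 0.01753·(7.81/0.22)·(791·3.209²/2) = 0.01753·35.5·4074 = 2536 Pa.
Head loss h_f = ΔP/(ρg) = 2536/(791·9.81) = 0.327 m.

h_f ≈ 0.327 m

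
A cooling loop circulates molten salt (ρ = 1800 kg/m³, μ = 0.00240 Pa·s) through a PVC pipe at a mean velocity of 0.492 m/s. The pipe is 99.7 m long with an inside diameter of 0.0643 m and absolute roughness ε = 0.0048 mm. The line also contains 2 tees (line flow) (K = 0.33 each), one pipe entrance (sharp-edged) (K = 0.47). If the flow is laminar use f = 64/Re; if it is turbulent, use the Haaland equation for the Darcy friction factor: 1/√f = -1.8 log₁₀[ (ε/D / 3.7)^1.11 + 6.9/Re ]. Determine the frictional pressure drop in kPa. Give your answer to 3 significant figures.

Reynolds number Re = ρVD/μ = 1800 · 0.492 · 0.0643 / 0.0024 = 2.373e+04.
Re > 4000 → turbulent. Relative roughness ε/D = 4.8e-06/0.0643 = 7.47e-05. Haaland: 1/√f = -1.8 log₁₀[(7.47e-05/3.7)^1.11 + 6.9/2.373e+04] = -1.8 log₁₀[6.14e-06 + 0.000291] = 6.349, so f = 0.02481.
Total minor-loss coefficient ΣK = 2·0.33 + 1·0.47 = 1.13.
ΔP = [f·L/D + ΣK]·(ρV²/2) = [0.02481·99.7/0.0643 + 1.13]·(1800·0.492²/2) = [38.46 + 1.13]·217.9 = 8626 Pa.
ΔP = 8626 Pa = 8.63 kPa.

ΔP ≈ 8.63 kPa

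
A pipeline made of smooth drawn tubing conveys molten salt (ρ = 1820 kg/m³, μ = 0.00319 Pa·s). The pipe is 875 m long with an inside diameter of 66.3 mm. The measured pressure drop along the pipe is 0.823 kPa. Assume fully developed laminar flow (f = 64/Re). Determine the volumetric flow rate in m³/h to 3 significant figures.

Q ≈ 0.503 m³/h

For laminar flow, f = 64/Re with Re = ρVD/μ, so Darcy-Weisbach reduces to ΔP = 32μLV/D². Solving for V: V = ΔP·D²/(32μL) = 823·(0.0663)²/(32·0.00319·875) = 0.0405 m/s.
Check: Re = ρVD/μ = 1820·0.0405·0.0663/0.00319 = 1532 < 2300, so the laminar assumption holds.
Q = V·A = 0.0405·(π/4·0.0663²) = 0.0001398 m³/s = 0.503 m³/h.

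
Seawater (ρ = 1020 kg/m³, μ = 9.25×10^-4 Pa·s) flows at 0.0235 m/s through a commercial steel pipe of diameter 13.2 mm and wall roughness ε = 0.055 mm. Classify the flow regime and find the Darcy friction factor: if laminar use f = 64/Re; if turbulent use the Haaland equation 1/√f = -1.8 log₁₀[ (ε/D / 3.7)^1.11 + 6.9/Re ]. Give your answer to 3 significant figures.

Re = ρVD/μ = 1020·0.0235·0.0132/0.000925 = 342.1.
Re < 2300 → laminar, so f = 64/Re = 0.1871 (roughness is irrelevant in laminar flow).

f ≈ 0.187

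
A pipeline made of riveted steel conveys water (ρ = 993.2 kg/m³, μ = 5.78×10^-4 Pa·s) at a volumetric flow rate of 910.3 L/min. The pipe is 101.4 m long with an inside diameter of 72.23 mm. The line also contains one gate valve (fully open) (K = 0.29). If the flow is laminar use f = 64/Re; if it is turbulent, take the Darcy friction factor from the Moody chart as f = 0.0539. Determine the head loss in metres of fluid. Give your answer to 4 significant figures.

Q = 910.3 L/min = 910.3/60000 = 0.01517 m³/s.
Cross-sectional area A = πD²/4 = π(0.07223)²/4 = 0.004098 m²; mean velocity V = Q/A = 0.01517/0.004098 = 3.703 m/s.
Reynolds number Re = ρVD/μ = 993.2 · 3.703 · 0.07223 / 0.000578 = 4.596e+05.
Re > 4000 → turbulent; use the Moody-chart value f = 0.0539.
Total minor-loss coefficient ΣK = 1·0.29 = 0.29.
ΔP = [f·L/D + ΣK]·(ρV²/2) = [0.0539·101.4/0.07223 + 0.29]·(993.2·3.703²/2) = [75.67 + 0.29]·6808 = 5.171e+05 Pa.
Head loss h_f = ΔP/(ρg) = 5.171e+05/(993.2·9.81) = 53.07 m.

h_f ≈ 53.07 m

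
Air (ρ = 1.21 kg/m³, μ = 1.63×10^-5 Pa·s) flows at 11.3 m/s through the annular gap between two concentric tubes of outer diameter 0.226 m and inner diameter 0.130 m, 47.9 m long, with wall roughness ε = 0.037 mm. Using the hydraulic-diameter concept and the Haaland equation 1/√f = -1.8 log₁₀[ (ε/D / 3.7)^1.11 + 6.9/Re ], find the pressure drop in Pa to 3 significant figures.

ΔP ≈ 779 Pa

Hydraulic diameter D_h = 4A/P = D_o - D_i = 0.226 - 0.13 = 0.096 m.
Re = ρVD_h/μ = 1.21·11.3·0.096/1.63e-05 = 8.053e+04.
ε/D_h = 3.7e-05/0.096 = 0.000385; Haaland gives 1/√f = -1.8 log₁₀[3.8e-05+8.57e-05] = 7.034, so f = 0.02021.
ΔP = f(L/D_h)(ρV²/2) = 0.02021·47.9/0.096·77.25 = 779.1 Pa.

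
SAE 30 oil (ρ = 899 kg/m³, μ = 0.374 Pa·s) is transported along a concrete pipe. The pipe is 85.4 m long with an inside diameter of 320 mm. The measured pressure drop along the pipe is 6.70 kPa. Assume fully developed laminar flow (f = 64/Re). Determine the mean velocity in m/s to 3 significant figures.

V ≈ 0.671 m/s

For laminar flow, f = 64/Re with Re = ρVD/μ, so Darcy-Weisbach reduces to ΔP = 32μLV/D². Solving for V: V = ΔP·D²/(32μL) = 6700·(0.32)²/(32·0.374·85.4) = 0.6713 m/s.
Check: Re = ρVD/μ = 899·0.6713·0.32/0.374 = 516.3 < 2300, so the laminar assumption holds.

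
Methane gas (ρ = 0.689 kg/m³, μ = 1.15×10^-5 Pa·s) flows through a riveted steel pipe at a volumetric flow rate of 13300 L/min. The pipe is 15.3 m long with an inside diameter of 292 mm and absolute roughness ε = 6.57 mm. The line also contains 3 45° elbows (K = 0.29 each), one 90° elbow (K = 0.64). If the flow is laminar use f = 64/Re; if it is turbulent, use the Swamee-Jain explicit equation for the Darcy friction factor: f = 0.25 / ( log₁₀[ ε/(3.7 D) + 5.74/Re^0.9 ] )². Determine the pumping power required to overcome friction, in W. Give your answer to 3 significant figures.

Q = 13300 L/min = 13300/60000 = 0.2217 m³/s.
Cross-sectional area A = πD²/4 = π(0.292)²/4 = 0.06697 m²; mean velocity V = Q/A = 0.2217/0.06697 = 3.31 m/s.
Reynolds number Re = ρVD/μ = 0.689 · 3.31 · 0.292 / 1.15e-05 = 5.791e+04.
Re > 4000 → turbulent. Relative roughness ε/D = 0.00657/0.292 = 0.0225. Swamee-Jain: f = 0.25/(log₁₀[0.0225/3.7 + 5.74/5.791e+04^0.9])² = 0.25/(log₁₀[0.00608 + 0.000297])² = 0.25/(-2.195)² = 0.05187.
Total minor-loss coefficient ΣK = 3·0.29 + 1·0.64 = 1.51.
ΔP = [f·L/D + ΣK]·(ρV²/2) = [0.05187·15.3/0.292 + 1.51]·(0.689·3.31²/2) = [2.718 + 1.51]·3.775 = 15.96 Pa.
Pumping power P = QΔP = 0.2217·15.96 = 3.538 W = 3.54 W.

P ≈ 3.54 W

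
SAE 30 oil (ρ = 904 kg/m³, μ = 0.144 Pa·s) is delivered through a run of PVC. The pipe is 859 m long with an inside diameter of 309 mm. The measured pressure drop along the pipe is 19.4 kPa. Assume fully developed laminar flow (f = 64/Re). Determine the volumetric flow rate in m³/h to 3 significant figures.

For laminar flow, f = 64/Re with Re = ρVD/μ, so Darcy-Weisbach reduces to ΔP = 32μLV/D². Solving for V: V = ΔP·D²/(32μL) = 1.94e+04·(0.309)²/(32·0.144·859) = 0.468 m/s.
Check: Re = ρVD/μ = 904·0.468·0.309/0.144 = 907.8 < 2300, so the laminar assumption holds.
Q = V·A = 0.468·(π/4·0.309²) = 0.03509 m³/s = 126 m³/h.

Q ≈ 126 m³/h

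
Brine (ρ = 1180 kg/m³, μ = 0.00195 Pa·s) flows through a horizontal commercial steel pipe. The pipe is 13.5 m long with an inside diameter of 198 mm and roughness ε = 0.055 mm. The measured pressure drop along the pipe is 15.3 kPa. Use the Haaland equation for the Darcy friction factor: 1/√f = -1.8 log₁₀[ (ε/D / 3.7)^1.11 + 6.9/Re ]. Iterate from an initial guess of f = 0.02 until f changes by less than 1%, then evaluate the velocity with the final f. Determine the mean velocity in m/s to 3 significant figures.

Rearranging Darcy-Weisbach: V = √(2·ΔP·D/(f·L·ρ)). With ε/D = 5.5e-05/0.198 = 0.000278, iterate starting from f = 0.02:
  f = 0.02 → V = √(2·1.53e+04·0.198/(0.02·13.5·1180)) = 4.361 m/s; Re = ρVD/μ = 5.225e+05; f → 0.01593
  f = 0.01593 → V = 4.887 m/s; Re = 5.855e+05; f → 0.01581
Converged (Δf/f < 1%). With the final f = 0.01581: V = √(2·1.53e+04·0.198/(0.01581·13.5·1180)) = 4.904 m/s.

V ≈ 4.90 m/s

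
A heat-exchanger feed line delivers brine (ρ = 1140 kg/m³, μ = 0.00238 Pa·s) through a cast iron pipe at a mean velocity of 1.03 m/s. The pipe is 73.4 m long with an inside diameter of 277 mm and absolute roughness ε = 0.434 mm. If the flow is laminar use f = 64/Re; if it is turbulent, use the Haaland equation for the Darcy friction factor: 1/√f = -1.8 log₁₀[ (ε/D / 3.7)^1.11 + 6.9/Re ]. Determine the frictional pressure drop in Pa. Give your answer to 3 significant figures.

Reynolds number Re = ρVD/μ = 1140 · 1.03 · 0.277 / 0.00238 = 1.367e+05.
Re > 4000 → turbulent. Relative roughness ε/D = 0.000434/0.277 = 0.00157. Haaland: 1/√f = -1.8 log₁₀[(0.00157/3.7)^1.11 + 6.9/1.367e+05] = -1.8 log₁₀[0.00018 + 5.05e-05] = 6.547, so f = 0.02333.
Darcy-Weisbach: ΔP = f(L/D)(ρV²/2) = 0.02333·(73.4/0.277)·(1140·1.03²/2) = 0.02333·265·604.7 = 3739 Pa.

ΔP ≈ 3740 Pa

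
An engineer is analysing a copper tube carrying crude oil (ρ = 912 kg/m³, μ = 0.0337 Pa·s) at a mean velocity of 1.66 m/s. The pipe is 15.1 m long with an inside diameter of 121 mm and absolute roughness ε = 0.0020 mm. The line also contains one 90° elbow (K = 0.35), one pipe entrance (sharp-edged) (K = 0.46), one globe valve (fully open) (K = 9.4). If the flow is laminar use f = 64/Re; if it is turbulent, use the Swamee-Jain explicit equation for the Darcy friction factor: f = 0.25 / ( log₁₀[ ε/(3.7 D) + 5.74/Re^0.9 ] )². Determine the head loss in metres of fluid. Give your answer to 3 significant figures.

Reynolds number Re = ρVD/μ = 912 · 1.66 · 0.121 / 0.0337 = 5436.
Re > 4000 → turbulent. Relative roughness ε/D = 2e-06/0.121 = 1.65e-05. Swamee-Jain: f = 0.25/(log₁₀[1.65e-05/3.7 + 5.74/5436^0.9])² = 0.25/(log₁₀[4.47e-06 + 0.0025])² = 0.25/(-2.602)² = 0.03692.
Total minor-loss coefficient ΣK = 1·0.35 + 1·0.46 + 1·9.4 = 10.2.
ΔP = [f·L/D + ΣK]·(ρV²/2) = [0.03692·15.1/0.121 + 10.2]·(912·1.66²/2) = [4.608 + 10.2]·1257 = 1.862e+04 Pa.
Head loss h_f = ΔP/(ρg) = 1.862e+04/(912·9.81) = 2.08 m.

h_f ≈ 2.08 m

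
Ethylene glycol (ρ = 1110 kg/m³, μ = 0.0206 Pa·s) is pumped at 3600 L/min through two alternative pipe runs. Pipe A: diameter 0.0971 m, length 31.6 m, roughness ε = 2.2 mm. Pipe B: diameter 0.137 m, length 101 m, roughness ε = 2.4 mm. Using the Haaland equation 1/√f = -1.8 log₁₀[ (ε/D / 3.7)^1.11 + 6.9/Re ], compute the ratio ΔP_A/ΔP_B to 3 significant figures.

ΔP_A/ΔP_B ≈ 1.91

Pipe A: V = Q/A = 0.06/0.007405 = 8.103 m/s; Re = 4.239e+04; ε/D = 0.0227; Haaland → f = 0.05198; ΔP_A = f(L/D)(ρV²/2) = 6.164e+05 Pa.
Pipe B: V = Q/A = 0.06/0.01474 = 4.07 m/s; Re = 3.005e+04; ε/D = 0.0175; Haaland → f = 0.04769; ΔP_B = f(L/D)(ρV²/2) = 3.233e+05 Pa.
ΔP_A/ΔP_B = 6.164e+05/3.233e+05 = 1.91.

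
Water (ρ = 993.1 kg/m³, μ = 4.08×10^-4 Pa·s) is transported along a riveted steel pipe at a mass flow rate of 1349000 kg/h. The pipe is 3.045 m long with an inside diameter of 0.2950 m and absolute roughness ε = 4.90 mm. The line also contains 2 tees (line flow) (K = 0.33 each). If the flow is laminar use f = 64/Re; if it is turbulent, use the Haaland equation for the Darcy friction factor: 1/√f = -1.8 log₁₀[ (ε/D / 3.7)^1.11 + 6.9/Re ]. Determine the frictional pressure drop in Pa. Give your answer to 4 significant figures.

ṁ = 1349000 kg/h = 1349000/3600 = 374.7 kg/s.
A = πD²/4 = π(0.295)²/4 = 0.06835 m²; mean velocity V = ṁ/(ρA) = 374.7/(993.1 · 0.06835) = 5.521 m/s.
Reynolds number Re = ρVD/μ = 993.1 · 5.521 · 0.295 / 0.000408 = 3.964e+06.
Re > 4000 → turbulent. Relative roughness ε/D = 0.0049/0.295 = 0.0166. Haaland: 1/√f = -1.8 log₁₀[(0.0166/3.7)^1.11 + 6.9/3.964e+06] = -1.8 log₁₀[0.00248 + 1.74e-06] = 4.69, so f = 0.04545.
Total minor-loss coefficient ΣK = 2·0.33 = 0.66.
ΔP = [f·L/D + ΣK]·(ρV²/2) = [0.04545·3.045/0.295 + 0.66]·(993.1·5.521²/2) = [0.4692 + 0.66]·1.513e+04 = 1.709e+04 Pa.

ΔP ≈ 17090 Pa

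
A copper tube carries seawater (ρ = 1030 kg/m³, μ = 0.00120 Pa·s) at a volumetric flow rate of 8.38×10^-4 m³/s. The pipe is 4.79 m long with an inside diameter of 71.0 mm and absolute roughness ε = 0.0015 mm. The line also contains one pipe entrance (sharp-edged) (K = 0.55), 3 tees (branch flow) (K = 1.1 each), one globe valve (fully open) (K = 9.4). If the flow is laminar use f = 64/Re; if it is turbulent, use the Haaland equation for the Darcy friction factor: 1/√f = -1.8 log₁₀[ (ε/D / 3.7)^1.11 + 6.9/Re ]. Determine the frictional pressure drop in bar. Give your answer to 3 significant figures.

Cross-sectional area A = πD²/4 = π(0.071)²/4 = 0.003959 m²; mean velocity V = Q/A = 0.000838/0.003959 = 0.2117 m/s.
Reynolds number Re = ρVD/μ = 1030 · 0.2117 · 0.071 / 0.0012 = 1.29e+04.
Re > 4000 → turbulent. Relative roughness ε/D = 1.5e-06/0.071 = 2.11e-05. Haaland: 1/√f = -1.8 log₁₀[(2.11e-05/3.7)^1.11 + 6.9/1.29e+04] = -1.8 log₁₀[1.51e-06 + 0.000535] = 5.887, so f = 0.02886.
Total minor-loss coefficient ΣK = 1·0.55 + 3·1.1 + 1·9.4 = 13.2.
ΔP = [f·L/D + ΣK]·(ρV²/2) = [0.02886·4.79/0.071 + 13.2]·(1030·0.2117²/2) = [1.947 + 13.2]·23.07 = 350.6 Pa.
ΔP = 350.6 Pa = 0.00351 bar.

ΔP ≈ 0.00351 bar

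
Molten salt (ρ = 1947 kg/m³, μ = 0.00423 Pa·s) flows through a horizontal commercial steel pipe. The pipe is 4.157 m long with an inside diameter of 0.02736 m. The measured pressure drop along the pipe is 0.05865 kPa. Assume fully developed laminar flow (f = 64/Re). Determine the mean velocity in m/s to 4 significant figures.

For laminar flow, f = 64/Re with Re = ρVD/μ, so Darcy-Weisbach reduces to ΔP = 32μLV/D². Solving for V: V = ΔP·D²/(32μL) = 58.65·(0.02736)²/(32·0.00423·4.157) = 0.07802 m/s.
Check: Re = ρVD/μ = 1947·0.07802·0.02736/0.00423 = 982.6 < 2300, so the laminar assumption holds.

V ≈ 0.07802 m/s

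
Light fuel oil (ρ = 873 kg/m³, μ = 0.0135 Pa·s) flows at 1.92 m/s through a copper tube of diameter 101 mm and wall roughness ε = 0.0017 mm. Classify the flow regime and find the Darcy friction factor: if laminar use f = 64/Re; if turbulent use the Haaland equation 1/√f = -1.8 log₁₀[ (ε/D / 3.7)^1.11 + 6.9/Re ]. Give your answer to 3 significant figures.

f ≈ 0.0291

Re = ρVD/μ = 873·1.92·0.101/0.0135 = 1.254e+04.
Re > 4000 → turbulent. ε/D = 1.7e-06/0.101 = 1.68e-05; Haaland: 1/√f = -1.8 log₁₀[1.18e-06 + 0.00055] = 5.865, so f = 0.02907.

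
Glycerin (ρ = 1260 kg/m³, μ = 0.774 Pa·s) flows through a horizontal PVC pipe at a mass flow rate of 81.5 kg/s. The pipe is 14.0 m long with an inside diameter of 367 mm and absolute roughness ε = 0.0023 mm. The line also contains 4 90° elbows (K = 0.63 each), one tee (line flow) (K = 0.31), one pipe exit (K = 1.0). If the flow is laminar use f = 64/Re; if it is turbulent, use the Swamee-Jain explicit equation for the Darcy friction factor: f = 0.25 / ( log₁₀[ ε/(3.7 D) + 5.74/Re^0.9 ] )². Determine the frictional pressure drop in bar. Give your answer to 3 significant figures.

A = πD²/4 = π(0.367)²/4 = 0.1058 m²; mean velocity V = ṁ/(ρA) = 81.5/(1260 · 0.1058) = 0.6115 m/s.
Reynolds number Re = ρVD/μ = 1260 · 0.6115 · 0.367 / 0.774 = 365.3.
Re < 2300 → laminar flow, so f = 64/Re = 64/365.3 = 0.1752 (the turbulent correlation is not needed).
Total minor-loss coefficient ΣK = 4·0.63 + 1·0.31 + 1·1 = 3.83.
ΔP = [f·L/D + ΣK]·(ρV²/2) = [0.1752·14/0.367 + 3.83]·(1260·0.6115²/2) = [6.683 + 3.83]·235.5 = 2476 Pa.
ΔP = 2476 Pa = 0.0248 bar.

ΔP ≈ 0.0248 bar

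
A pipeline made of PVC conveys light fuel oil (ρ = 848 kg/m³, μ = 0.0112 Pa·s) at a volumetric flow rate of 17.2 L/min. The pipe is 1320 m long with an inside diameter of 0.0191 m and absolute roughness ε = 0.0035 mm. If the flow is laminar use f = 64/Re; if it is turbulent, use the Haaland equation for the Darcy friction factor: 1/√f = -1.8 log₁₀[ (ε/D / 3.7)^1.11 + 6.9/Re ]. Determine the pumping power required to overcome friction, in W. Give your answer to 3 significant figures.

P ≈ 372 W

Q = 17.2 L/min = 17.2/60000 = 0.0002867 m³/s.
Cross-sectional area A = πD²/4 = π(0.0191)²/4 = 0.0002865 m²; mean velocity V = Q/A = 0.0002867/0.0002865 = 1.001 m/s.
Reynolds number Re = ρVD/μ = 848 · 1.001 · 0.0191 / 0.0112 = 1447.
Re < 2300 → laminar flow, so f = 64/Re = 64/1447 = 0.04423 (the turbulent correlation is not needed).
Darcy-Weisbach: ΔP = f(L/D)(ρV²/2) = 0.04423·(1320/0.0191)·(848·1.001²/2) = 0.04423·6.911e+04·424.4 = 1.297e+06 Pa.
Pumping power P = QΔP = 0.0002867·1.297e+06 = 371.9 W = 372 W.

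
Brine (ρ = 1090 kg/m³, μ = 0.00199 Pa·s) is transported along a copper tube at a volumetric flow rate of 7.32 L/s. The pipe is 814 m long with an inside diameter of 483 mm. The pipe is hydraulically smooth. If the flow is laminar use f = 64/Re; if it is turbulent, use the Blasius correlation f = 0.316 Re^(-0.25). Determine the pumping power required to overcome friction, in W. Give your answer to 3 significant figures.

P ≈ 0.334 W

Q = 7.32 L/s = 7.32/1000 = 0.00732 m³/s.
Cross-sectional area A = πD²/4 = π(0.483)²/4 = 0.1832 m²; mean velocity V = Q/A = 0.00732/0.1832 = 0.03995 m/s.
Reynolds number Re = ρVD/μ = 1090 · 0.03995 · 0.483 / 0.00199 = 1.057e+04.
Re > 4000 → turbulent. Smooth-pipe (Blasius): f = 0.316 Re^(-0.25) = 0.316/(1.057e+04)^0.25 = 0.03117.
Darcy-Weisbach: ΔP = f(L/D)(ρV²/2) = 0.03117·(814/0.483)·(1090·0.03995²/2) = 0.03117·1685·0.8699 = 45.69 Pa.
Pumping power P = QΔP = 0.00732·45.69 = 0.3344 W = 0.334 W.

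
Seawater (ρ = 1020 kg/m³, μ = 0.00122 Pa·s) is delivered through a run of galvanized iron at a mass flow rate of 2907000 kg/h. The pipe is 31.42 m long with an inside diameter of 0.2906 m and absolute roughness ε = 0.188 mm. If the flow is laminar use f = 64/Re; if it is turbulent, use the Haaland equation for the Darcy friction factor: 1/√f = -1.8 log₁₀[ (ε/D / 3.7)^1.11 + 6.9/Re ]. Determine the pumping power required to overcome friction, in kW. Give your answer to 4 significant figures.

ṁ = 2907000 kg/h = 2907000/3600 = 807.5 kg/s.
A = πD²/4 = π(0.2906)²/4 = 0.06633 m²; mean velocity V = ṁ/(ρA) = 807.5/(1020 · 0.06633) = 11.94 m/s.
Reynolds number Re = ρVD/μ = 1020 · 11.94 · 0.2906 / 0.00122 = 2.9e+06.
Re > 4000 → turbulent. Relative roughness ε/D = 0.000188/0.2906 = 0.000647. Haaland: 1/√f = -1.8 log₁₀[(0.000647/3.7)^1.11 + 6.9/2.9e+06] = -1.8 log₁₀[6.75e-05 + 2.38e-06] = 7.48, so f = 0.01787.
Darcy-Weisbach: ΔP = f(L/D)(ρV²/2) = 0.01787·(31.42/0.2906)·(1020·11.94²/2) = 0.01787·108.1·7.266e+04 = 1.404e+05 Pa.
Q = ṁ/ρ = 807.5/1020 = 0.7917 m³/s.
Pumping power P = QΔP = 0.7917·1.404e+05 = 111160 W = 111.2 kW.

P ≈ 111.2 kW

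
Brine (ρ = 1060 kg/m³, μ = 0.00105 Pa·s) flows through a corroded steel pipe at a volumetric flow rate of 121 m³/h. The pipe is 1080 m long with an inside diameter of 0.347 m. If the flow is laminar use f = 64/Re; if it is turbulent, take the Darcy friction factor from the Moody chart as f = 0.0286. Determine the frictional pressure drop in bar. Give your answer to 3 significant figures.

Q = 121 m³/h = 121/3600 = 0.03361 m³/s.
Cross-sectional area A = πD²/4 = π(0.347)²/4 = 0.09457 m²; mean velocity V = Q/A = 0.03361/0.09457 = 0.3554 m/s.
Reynolds number Re = ρVD/μ = 1060 · 0.3554 · 0.347 / 0.00105 = 1.245e+05.
Re > 4000 → turbulent; use the Moody-chart value f = 0.0286.
Darcy-Weisbach: ΔP = f(L/D)(ρV²/2) = 0.0286·(1080/0.347)·(1060·0.3554²/2) = 0.0286·3112·66.95 = 5959 Pa.
ΔP = 5959 Pa = 0.0596 bar.

ΔP ≈ 0.0596 bar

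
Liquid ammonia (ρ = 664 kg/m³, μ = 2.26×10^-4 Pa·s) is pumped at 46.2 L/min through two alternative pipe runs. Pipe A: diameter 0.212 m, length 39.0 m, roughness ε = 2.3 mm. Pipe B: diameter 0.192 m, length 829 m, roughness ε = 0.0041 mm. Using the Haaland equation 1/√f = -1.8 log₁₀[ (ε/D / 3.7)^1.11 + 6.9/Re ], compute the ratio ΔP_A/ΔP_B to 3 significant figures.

ΔP_A/ΔP_B ≈ 0.0441

Pipe A: V = Q/A = 0.00077/0.0353 = 0.02181 m/s; Re = 1.359e+04; ε/D = 0.0108; Haaland → f = 0.04272; ΔP_A = f(L/D)(ρV²/2) = 1.242 Pa.
Pipe B: V = Q/A = 0.00077/0.02895 = 0.02659 m/s; Re = 1.5e+04; ε/D = 2.14e-05; Haaland → f = 0.02774; ΔP_B = f(L/D)(ρV²/2) = 28.12 Pa.
ΔP_A/ΔP_B = 1.242/28.12 = 0.0441.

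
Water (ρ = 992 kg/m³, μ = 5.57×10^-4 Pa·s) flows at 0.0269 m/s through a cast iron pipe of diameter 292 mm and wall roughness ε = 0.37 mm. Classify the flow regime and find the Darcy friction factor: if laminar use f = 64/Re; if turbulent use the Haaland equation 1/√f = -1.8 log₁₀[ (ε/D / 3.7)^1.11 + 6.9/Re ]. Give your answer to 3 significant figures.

Re = ρVD/μ = 992·0.0269·0.292/0.000557 = 1.399e+04.
Re > 4000 → turbulent. ε/D = 0.00037/0.292 = 0.00127; Haaland: 1/√f = -1.8 log₁₀[0.000142 + 0.000493] = 5.754, so f = 0.0302.

f ≈ 0.0302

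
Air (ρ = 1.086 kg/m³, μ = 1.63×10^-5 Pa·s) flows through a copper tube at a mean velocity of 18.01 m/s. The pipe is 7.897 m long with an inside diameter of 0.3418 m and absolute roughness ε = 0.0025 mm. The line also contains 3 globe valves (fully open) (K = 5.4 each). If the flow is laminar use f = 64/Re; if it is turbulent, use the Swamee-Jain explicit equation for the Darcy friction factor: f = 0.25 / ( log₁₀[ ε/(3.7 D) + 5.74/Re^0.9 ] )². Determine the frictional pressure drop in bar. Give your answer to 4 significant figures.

ΔP ≈ 0.02909 bar

Reynolds number Re = ρVD/μ = 1.086 · 18.01 · 0.3418 / 1.63e-05 = 4.101e+05.
Re > 4000 → turbulent. Relative roughness ε/D = 2.5e-06/0.3418 = 7.31e-06. Swamee-Jain: f = 0.25/(log₁₀[7.31e-06/3.7 + 5.74/4.101e+05^0.9])² = 0.25/(log₁₀[1.98e-06 + 5.1e-05])² = 0.25/(-4.276)² = 0.01367.
Total minor-loss coefficient ΣK = 3·5.4 = 16.2.
ΔP = [f·L/D + ΣK]·(ρV²/2) = [0.01367·7.897/0.3418 + 16.2]·(1.086·18.01²/2) = [0.3159 + 16.2]·176.1 = 2909 Pa.
ΔP = 2909 Pa = 0.02909 bar.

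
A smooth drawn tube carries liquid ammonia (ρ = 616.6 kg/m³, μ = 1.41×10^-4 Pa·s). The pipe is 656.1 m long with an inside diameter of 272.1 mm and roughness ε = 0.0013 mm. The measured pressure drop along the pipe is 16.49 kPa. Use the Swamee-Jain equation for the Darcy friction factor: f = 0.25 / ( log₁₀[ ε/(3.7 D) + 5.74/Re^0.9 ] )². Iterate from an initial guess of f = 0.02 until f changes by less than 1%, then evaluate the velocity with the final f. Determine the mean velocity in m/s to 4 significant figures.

Rearranging Darcy-Weisbach: V = √(2·ΔP·D/(f·L·ρ)). With ε/D = 1.3e-06/0.2721 = 4.78e-06, iterate starting from f = 0.02:
  f = 0.02 → V = √(2·1.649e+04·0.2721/(0.02·656.1·616.6)) = 1.053 m/s; Re = ρVD/μ = 1.253e+06; f → 0.01132
  f = 0.01132 → V = 1.4 m/s; Re = 1.666e+06; f → 0.01084
  f = 0.01084 → V = 1.431 m/s; Re = 1.703e+06; f → 0.0108
Converged (Δf/f < 1%). With the final f = 0.0108: V = √(2·1.649e+04·0.2721/(0.0108·656.1·616.6)) = 1.433 m/s.

V ≈ 1.433 m/s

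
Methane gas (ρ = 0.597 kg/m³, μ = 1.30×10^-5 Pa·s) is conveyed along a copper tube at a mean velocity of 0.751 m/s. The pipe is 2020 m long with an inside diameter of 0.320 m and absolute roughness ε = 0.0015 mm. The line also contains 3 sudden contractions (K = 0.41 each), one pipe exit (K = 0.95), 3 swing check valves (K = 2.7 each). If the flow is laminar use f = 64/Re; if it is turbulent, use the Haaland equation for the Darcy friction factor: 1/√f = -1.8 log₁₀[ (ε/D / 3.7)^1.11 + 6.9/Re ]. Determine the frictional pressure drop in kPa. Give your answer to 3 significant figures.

Reynolds number Re = ρVD/μ = 0.597 · 0.751 · 0.32 / 1.3e-05 = 1.104e+04.
Re > 4000 → turbulent. Relative roughness ε/D = 1.5e-06/0.32 = 4.69e-06. Haaland: 1/√f = -1.8 log₁₀[(4.69e-06/3.7)^1.11 + 6.9/1.104e+04] = -1.8 log₁₀[2.84e-07 + 0.000625] = 5.767, so f = 0.03007.
Total minor-loss coefficient ΣK = 3·0.41 + 1·0.95 + 3·2.7 = 10.3.
ΔP = [f·L/D + ΣK]·(ρV²/2) = [0.03007·2020/0.32 + 10.3]·(0.597·0.751²/2) = [189.8 + 10.3]·0.1684 = 33.69 Pa.
ΔP = 33.69 Pa = 0.0337 kPa.

ΔP ≈ 0.0337 kPa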